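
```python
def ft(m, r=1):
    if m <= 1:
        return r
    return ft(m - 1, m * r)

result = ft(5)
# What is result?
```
Call trace:
ft(m=5, r=1)
  ft(m=4, r=5)
    ft(m=3, r=20)
      ft(m=2, r=60)
        ft(m=1, r=120)
        -> return 120
      -> return 120
    -> return 120
  -> return 120
-> return 120

Final answer: 120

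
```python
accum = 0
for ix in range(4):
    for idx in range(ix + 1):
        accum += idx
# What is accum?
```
Trace:
  accum=0
  accum=0, ix=0, idx=0
  accum=0, ix=1, idx=0
  accum=1, ix=1, idx=1
  accum=1, ix=2, idx=0
  accum=2, ix=2, idx=1
  accum=4, ix=2, idx=2
  accum=4, ix=3, idx=0
  accum=5, ix=3, idx=1
  accum=7, ix=3, idx=2
  accum=10, ix=3, idx=3

Final answer: 10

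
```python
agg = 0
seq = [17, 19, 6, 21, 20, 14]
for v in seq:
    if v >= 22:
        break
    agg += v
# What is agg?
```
Trace:
  agg=0
  agg=17, v=17
  agg=36, v=19
  agg=42, v=6
  agg=63, v=21
  agg=83, v=20
  agg=97, v=14

Final answer: 97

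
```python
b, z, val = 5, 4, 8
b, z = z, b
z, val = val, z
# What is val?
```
Trace:
  b=5, z=4, val=8
  b=4, z=5, val=8
  b=4, z=8, val=5

Final answer: 5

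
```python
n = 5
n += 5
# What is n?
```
Trace:
  n=5
  n=10

Final answer: 10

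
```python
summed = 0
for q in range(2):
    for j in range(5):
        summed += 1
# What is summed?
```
Trace:
  summed=0
  summed=1, q=0, j=0
  summed=2, q=0, j=1
  summed=3, q=0, j=2
  summed=4, q=0, j=3
  summed=5, q=0, j=4
  summed=6, q=1, j=0
  summed=7, q=1, j=1
  summed=8, q=1, j=2
  summed=9, q=1, j=3
  summed=10, q=1, j=4

Final answer: 10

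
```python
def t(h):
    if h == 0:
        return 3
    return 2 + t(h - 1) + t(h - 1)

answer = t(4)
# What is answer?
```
Call trace (a repeated sub-call is expanded the first time; later identical calls just restate its return value):
t(h=4)
  t(h=3)
    t(h=2)
      t(h=1)
        t(h=0)
        -> return 3
        t(h=0)
        -> return 3
      -> return 8
      t(h=1) -> return 8  (same call as traced above)
    -> return 18
    t(h=2) -> return 18  (same call as traced above)
  -> return 38
  t(h=3) -> return 38  (same call as traced above)
-> return 78

Final answer: 78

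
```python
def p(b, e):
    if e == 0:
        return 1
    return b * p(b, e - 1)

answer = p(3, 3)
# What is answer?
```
Call trace:
p(b=3, e=3)
  p(b=3, e=2)
    p(b=3, e=1)
      p(b=3, e=0)
      -> return 1
    -> return 3
  -> return 9
-> return 27

Final answer: 27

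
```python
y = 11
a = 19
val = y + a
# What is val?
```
Trace:
  y=11
  y=11, a=19
  y=11, a=19, val=30

Final answer: 30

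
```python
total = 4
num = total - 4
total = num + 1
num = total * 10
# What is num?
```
Trace:
  total=4
  total=4, num=0
  total=1, num=0
  total=1, num=10

Final answer: 10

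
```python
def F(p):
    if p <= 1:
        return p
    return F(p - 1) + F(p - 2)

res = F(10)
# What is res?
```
Call trace (a repeated sub-call is expanded the first time; later identical calls just restate its return value):
F(p=10)
  F(p=9)
    F(p=8)
      F(p=7)
        F(p=6)
          F(p=5)
            F(p=4)
              F(p=3)
                F(p=2)
                  F(p=1)
                  -> return 1
                  F(p=0)
                  -> return 0
                -> return 1
                F(p=1)
                -> return 1
              -> return 2
              F(p=2) -> return 1  (same call as traced above)
            -> return 3
            F(p=3) -> return 2  (same call as traced above)
          -> return 5
          F(p=4) -> return 3  (same call as traced above)
        -> return 8
        F(p=5) -> return 5  (same call as traced above)
      -> return 13
      F(p=6) -> return 8  (same call as traced above)
    -> return 21
    F(p=7) -> return 13  (same call as traced above)
  -> return 34
  F(p=8) -> return 21  (same call as traced above)
-> return 55

Final answer: 55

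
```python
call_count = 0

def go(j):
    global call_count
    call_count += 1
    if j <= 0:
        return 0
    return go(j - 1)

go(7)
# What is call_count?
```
Call trace:
go(j=7)
  go(j=6)
    go(j=5)
      go(j=4)
        go(j=3)
          go(j=2)
            go(j=1)
              go(j=0)
              -> return 0
            -> return 0
          -> return 0
        -> return 0
      -> return 0
    -> return 0
  -> return 0
-> return 0

call_count is incremented once per call. go is entered once for each j = 7, 6, 5, 4, 3, 2, 1, 0 (the j <= 0 call returns without recursing), i.e. 7 + 1 calls.
call_count = 8

Final answer: 8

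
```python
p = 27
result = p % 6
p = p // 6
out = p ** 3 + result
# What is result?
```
Trace:
  p=27
  p=27, result=3
  p=4, result=3
  p=4, result=3, out=67

Final answer: 3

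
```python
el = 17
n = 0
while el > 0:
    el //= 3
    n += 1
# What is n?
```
Trace:
  el=17
  el=17, n=0
  el=5, n=1
  el=1, n=2
  el=0, n=3

Final answer: 3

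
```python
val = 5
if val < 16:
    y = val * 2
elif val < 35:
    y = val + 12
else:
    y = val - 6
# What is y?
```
Trace:
  val=5
  val=5, y=10

Final answer: 10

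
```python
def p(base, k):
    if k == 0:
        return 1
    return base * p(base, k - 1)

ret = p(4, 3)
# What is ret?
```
Call trace:
p(base=4, k=3)
  p(base=4, k=2)
    p(base=4, k=1)
      p(base=4, k=0)
      -> return 1
    -> return 4
  -> return 16
-> return 64

Final answer: 64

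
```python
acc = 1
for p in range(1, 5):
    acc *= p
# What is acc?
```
Trace:
  acc=1
  acc=1, p=1
  acc=2, p=2
  acc=6, p=3
  acc=24, p=4

Final answer: 24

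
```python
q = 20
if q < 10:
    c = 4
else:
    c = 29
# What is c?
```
Trace:
  q=20
  q=20, c=29

Final answer: 29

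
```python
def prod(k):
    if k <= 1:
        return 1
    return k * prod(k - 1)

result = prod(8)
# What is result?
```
Call trace:
prod(k=8)
  prod(k=7)
    prod(k=6)
      prod(k=5)
        prod(k=4)
          prod(k=3)
            prod(k=2)
              prod(k=1)
              -> return 1
            -> return 2
          -> return 6
        -> return 24
      -> return 120
    -> return 720
  -> return 5040
-> return 40320

Final answer: 40320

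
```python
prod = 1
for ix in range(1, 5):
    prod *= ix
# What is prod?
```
Trace:
  prod=1
  prod=1, ix=1
  prod=2, ix=2
  prod=6, ix=3
  prod=24, ix=4

Final answer: 24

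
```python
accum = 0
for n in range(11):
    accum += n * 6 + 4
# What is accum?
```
Trace:
  accum=0
  accum=4, n=0
  accum=14, n=1
  accum=30, n=2
  accum=52, n=3
  accum=80, n=4
  accum=114, n=5
  accum=154, n=6
  accum=200, n=7
  accum=252, n=8
  accum=310, n=9
  accum=374, n=10

Final answer: 374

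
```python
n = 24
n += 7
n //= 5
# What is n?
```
Trace:
  n=24
  n=31
  n=6

Final answer: 6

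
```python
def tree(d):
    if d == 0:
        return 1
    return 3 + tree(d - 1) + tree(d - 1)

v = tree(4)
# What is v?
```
Call trace (a repeated sub-call is expanded the first time; later identical calls just restate its return value):
tree(d=4)
  tree(d=3)
    tree(d=2)
      tree(d=1)
        tree(d=0)
        -> return 1
        tree(d=0)
        -> return 1
      -> return 5
      tree(d=1) -> return 5  (same call as traced above)
    -> return 13
    tree(d=2) -> return 13  (same call as traced above)
  -> return 29
  tree(d=3) -> return 29  (same call as traced above)
-> return 61

Final answer: 61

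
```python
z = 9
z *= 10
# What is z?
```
Trace:
  z=9
  z=90

Final answer: 90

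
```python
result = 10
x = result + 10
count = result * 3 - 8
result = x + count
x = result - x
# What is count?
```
Trace:
  result=10
  result=10, x=20
  result=10, x=20, count=22
  result=42, x=20, count=22
  result=42, x=22, count=22

Final answer: 22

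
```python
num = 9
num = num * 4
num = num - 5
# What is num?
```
Trace:
  num=9
  num=36
  num=31

Final answer: 31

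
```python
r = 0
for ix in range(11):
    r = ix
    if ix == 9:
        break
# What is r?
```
Trace:
  r=0
  r=0, ix=0
  r=1, ix=1
  r=2, ix=2
  r=3, ix=3
  r=4, ix=4
  r=5, ix=5
  r=6, ix=6
  r=7, ix=7
  r=8, ix=8
  r=9, ix=9

Final answer: 9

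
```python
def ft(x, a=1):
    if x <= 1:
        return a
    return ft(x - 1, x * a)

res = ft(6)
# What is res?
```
Call trace:
ft(x=6, a=1)
  ft(x=5, a=6)
    ft(x=4, a=30)
      ft(x=3, a=120)
        ft(x=2, a=360)
          ft(x=1, a=720)
          -> return 720
        -> return 720
      -> return 720
    -> return 720
  -> return 720
-> return 720

Final answer: 720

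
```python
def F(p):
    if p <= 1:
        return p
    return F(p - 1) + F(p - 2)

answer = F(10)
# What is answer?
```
Call trace (a repeated sub-call is expanded the first time; later identical calls just restate its return value):
F(p=10)
  F(p=9)
    F(p=8)
      F(p=7)
        F(p=6)
          F(p=5)
            F(p=4)
              F(p=3)
                F(p=2)
                  F(p=1)
                  -> return 1
                  F(p=0)
                  -> return 0
                -> return 1
                F(p=1)
                -> return 1
              -> return 2
              F(p=2) -> return 1  (same call as traced above)
            -> return 3
            F(p=3) -> return 2  (same call as traced above)
          -> return 5
          F(p=4) -> return 3  (same call as traced above)
        -> return 8
        F(p=5) -> return 5  (same call as traced above)
      -> return 13
      F(p=6) -> return 8  (same call as traced above)
    -> return 21
    F(p=7) -> return 13  (same call as traced above)
  -> return 34
  F(p=8) -> return 21  (same call as traced above)
-> return 55

Final answer: 55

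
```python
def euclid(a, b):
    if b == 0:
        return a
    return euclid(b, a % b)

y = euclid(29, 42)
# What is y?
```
Call trace:
euclid(a=29, b=42)
  euclid(a=42, b=29)
    euclid(a=29, b=13)
      euclid(a=13, b=3)
        euclid(a=3, b=1)
          euclid(a=1, b=0)
          -> return 1
        -> return 1
      -> return 1
    -> return 1
  -> return 1
-> return 1

Final answer: 1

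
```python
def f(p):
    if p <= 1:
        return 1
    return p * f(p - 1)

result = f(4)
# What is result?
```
Call trace:
f(p=4)
  f(p=3)
    f(p=2)
      f(p=1)
      -> return 1
    -> return 2
  -> return 6
-> return 24

Final answer: 24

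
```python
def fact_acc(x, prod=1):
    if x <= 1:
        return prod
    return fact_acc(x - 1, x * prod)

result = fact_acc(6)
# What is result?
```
Call trace:
fact_acc(x=6, prod=1)
  fact_acc(x=5, prod=6)
    fact_acc(x=4, prod=30)
      fact_acc(x=3, prod=120)
        fact_acc(x=2, prod=360)
          fact_acc(x=1, prod=720)
          -> return 720
        -> return 720
      -> return 720
    -> return 720
  -> return 720
-> return 720

Final answer: 720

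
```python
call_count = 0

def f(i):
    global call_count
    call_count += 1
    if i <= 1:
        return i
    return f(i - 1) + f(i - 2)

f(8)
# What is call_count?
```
Call trace (a repeated sub-call is expanded the first time; later identical calls just restate its return value):
f(i=8)
  f(i=7)
    f(i=6)
      f(i=5)
        f(i=4)
          f(i=3)
            f(i=2)
              f(i=1)
              -> return 1
              f(i=0)
              -> return 0
            -> return 1
            f(i=1)
            -> return 1
          -> return 2
          f(i=2) -> return 1  (same call as traced above)
        -> return 3
        f(i=3) -> return 2  (same call as traced above)
      -> return 5
      f(i=4) -> return 3  (same call as traced above)
    -> return 8
    f(i=5) -> return 5  (same call as traced above)
  -> return 13
  f(i=6) -> return 8  (same call as traced above)
-> return 21

call_count is incremented once per call, so count the calls in each subtree. Let C(i) = number of calls made by f(i).
C(0) = C(1) = 1 (base case, no recursion); C(i) = 1 + C(i - 1) + C(i - 2) otherwise.
C(2) = 1 + C(1) + C(0) = 1 + 1 + 1 = 3
C(3) = 1 + C(2) + C(1) = 1 + 3 + 1 = 5
C(4) = 1 + C(3) + C(2) = 1 + 5 + 3 = 9
C(5) = 1 + C(4) + C(3) = 1 + 9 + 5 = 15
C(6) = 1 + C(5) + C(4) = 1 + 15 + 9 = 25
C(7) = 1 + C(6) + C(5) = 1 + 25 + 15 = 41
C(8) = 1 + C(7) + C(6) = 1 + 41 + 25 = 67
call_count = C(8) = 67

Final answer: 67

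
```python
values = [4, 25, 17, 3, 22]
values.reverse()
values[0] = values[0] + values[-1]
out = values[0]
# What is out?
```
Trace:
  values=[4, 25, 17, 3, 22]
  values=[22, 3, 17, 25, 4]
  values=[26, 3, 17, 25, 4]
  values=[26, 3, 17, 25, 4], out=26

Final answer: 26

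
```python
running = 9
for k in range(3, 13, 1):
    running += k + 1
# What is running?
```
Trace:
  running=9
  running=13, k=3
  running=18, k=4
  running=24, k=5
  running=31, k=6
  running=39, k=7
  running=48, k=8
  running=58, k=9
  running=69, k=10
  running=81, k=11
  running=94, k=12

Final answer: 94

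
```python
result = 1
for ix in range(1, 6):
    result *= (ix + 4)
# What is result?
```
Trace:
  result=1
  result=5, ix=1
  result=30, ix=2
  result=210, ix=3
  result=1680, ix=4
  result=15120, ix=5

Final answer: 15120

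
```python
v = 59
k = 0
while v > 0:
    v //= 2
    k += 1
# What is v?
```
Trace:
  v=59
  v=59, k=0
  v=29, k=1
  v=14, k=2
  v=7, k=3
  v=3, k=4
  v=1, k=5
  v=0, k=6

Final answer: 0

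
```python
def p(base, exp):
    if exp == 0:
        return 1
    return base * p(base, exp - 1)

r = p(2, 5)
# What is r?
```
Call trace:
p(base=2, exp=5)
  p(base=2, exp=4)
    p(base=2, exp=3)
      p(base=2, exp=2)
        p(base=2, exp=1)
          p(base=2, exp=0)
          -> return 1
        -> return 2
      -> return 4
    -> return 8
  -> return 16
-> return 32

Final answer: 32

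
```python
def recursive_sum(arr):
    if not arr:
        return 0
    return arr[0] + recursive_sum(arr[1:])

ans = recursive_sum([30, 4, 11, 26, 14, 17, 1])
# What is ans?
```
Call trace:
recursive_sum(arr=[30, 4, 11, 26, 14, 17, 1])
  recursive_sum(arr=[4, 11, 26, 14, 17, 1])
    recursive_sum(arr=[11, 26, 14, 17, 1])
      recursive_sum(arr=[26, 14, 17, 1])
        recursive_sum(arr=[14, 17, 1])
          recursive_sum(arr=[17, 1])
            recursive_sum(arr=[1])
              recursive_sum(arr=[])
              -> return 0
            -> return 1
          -> return 18
        -> return 32
      -> return 58
    -> return 69
  -> return 73
-> return 103

Final answer: 103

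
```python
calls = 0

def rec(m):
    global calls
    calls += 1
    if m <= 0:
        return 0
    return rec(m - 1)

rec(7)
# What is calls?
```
Call trace:
rec(m=7)
  rec(m=6)
    rec(m=5)
      rec(m=4)
        rec(m=3)
          rec(m=2)
            rec(m=1)
              rec(m=0)
              -> return 0
            -> return 0
          -> return 0
        -> return 0
      -> return 0
    -> return 0
  -> return 0
-> return 0

calls is incremented once per call. rec is entered once for each m = 7, 6, 5, 4, 3, 2, 1, 0 (the m <= 0 call returns without recursing), i.e. 7 + 1 calls.
calls = 8

Final answer: 8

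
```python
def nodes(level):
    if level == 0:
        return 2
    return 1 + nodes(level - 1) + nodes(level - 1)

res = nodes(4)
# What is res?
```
Call trace (a repeated sub-call is expanded the first time; later identical calls just restate its return value):
nodes(level=4)
  nodes(level=3)
    nodes(level=2)
      nodes(level=1)
        nodes(level=0)
        -> return 2
        nodes(level=0)
        -> return 2
      -> return 5
      nodes(level=1) -> return 5  (same call as traced above)
    -> return 11
    nodes(level=2) -> return 11  (same call as traced above)
  -> return 23
  nodes(level=3) -> return 23  (same call as traced above)
-> return 47

Final answer: 47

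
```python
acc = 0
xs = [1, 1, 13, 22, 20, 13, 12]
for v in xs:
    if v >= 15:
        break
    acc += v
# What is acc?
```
Trace:
  acc=0
  acc=1, v=1
  acc=2, v=1
  acc=15, v=13
  acc=15, v=22

Final answer: 15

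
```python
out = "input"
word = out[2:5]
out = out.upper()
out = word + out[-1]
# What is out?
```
Trace:
  out='input'
  out='input', word='put'
  out='INPUT', word='put'
  out='putT', word='put'

Final answer: 'putT'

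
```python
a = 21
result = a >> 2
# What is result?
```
Trace:
  a=21
  a=21, result=5

Final answer: 5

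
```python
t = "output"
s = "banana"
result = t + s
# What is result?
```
Trace:
  t='output'
  t='output', s='banana'
  t='output', s='banana', result='outputbanana'

Final answer: 'outputbanana'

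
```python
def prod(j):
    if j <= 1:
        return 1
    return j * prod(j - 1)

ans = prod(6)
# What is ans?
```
Call trace:
prod(j=6)
  prod(j=5)
    prod(j=4)
      prod(j=3)
        prod(j=2)
          prod(j=1)
          -> return 1
        -> return 2
      -> return 6
    -> return 24
  -> return 120
-> return 720

Final answer: 720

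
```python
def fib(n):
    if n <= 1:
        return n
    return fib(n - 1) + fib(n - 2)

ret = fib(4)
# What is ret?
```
Call trace (a repeated sub-call is expanded the first time; later identical calls just restate its return value):
fib(n=4)
  fib(n=3)
    fib(n=2)
      fib(n=1)
      -> return 1
      fib(n=0)
      -> return 0
    -> return 1
    fib(n=1)
    -> return 1
  -> return 2
  fib(n=2) -> return 1  (same call as traced above)
-> return 3

Final answer: 3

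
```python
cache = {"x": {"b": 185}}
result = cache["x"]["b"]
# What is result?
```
Trace:
  cache={'x': {'b': 185}}
  cache={'x': {'b': 185}}, result=185

Final answer: 185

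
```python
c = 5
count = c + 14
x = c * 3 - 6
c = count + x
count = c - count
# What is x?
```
Trace:
  c=5
  c=5, count=19
  c=5, count=19, x=9
  c=28, count=19, x=9
  c=28, count=9, x=9

Final answer: 9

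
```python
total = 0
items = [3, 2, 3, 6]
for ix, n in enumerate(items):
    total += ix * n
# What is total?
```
Trace:
  total=0
  total=0, ix=0, n=3
  total=2, ix=1, n=2
  total=8, ix=2, n=3
  total=26, ix=3, n=6

Final answer: 26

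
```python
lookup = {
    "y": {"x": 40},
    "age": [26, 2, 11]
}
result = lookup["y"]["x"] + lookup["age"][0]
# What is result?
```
Trace:
  lookup={'y': {'x': 40}, 'age': [26, 2, 11]}
  lookup={'y': {'x': 40}, 'age': [26, 2, 11]}, result=66

Final answer: 66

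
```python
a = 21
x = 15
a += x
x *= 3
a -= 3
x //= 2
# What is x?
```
Trace:
  a=21
  a=21, x=15
  a=36, x=15
  a=36, x=45
  a=33, x=45
  a=33, x=22

Final answer: 22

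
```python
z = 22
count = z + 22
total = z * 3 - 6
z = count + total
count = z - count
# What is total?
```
Trace:
  z=22
  z=22, count=44
  z=22, count=44, total=60
  z=104, count=44, total=60
  z=104, count=60, total=60

Final answer: 60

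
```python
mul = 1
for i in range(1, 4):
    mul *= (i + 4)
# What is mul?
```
Trace:
  mul=1
  mul=5, i=1
  mul=30, i=2
  mul=210, i=3

Final answer: 210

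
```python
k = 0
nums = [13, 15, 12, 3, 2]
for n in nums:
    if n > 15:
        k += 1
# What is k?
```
Trace:
  k=0
  k=0, n=13
  k=0, n=15
  k=0, n=12
  k=0, n=3
  k=0, n=2

Final answer: 0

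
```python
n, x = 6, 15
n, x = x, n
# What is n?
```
Trace:
  n=6, x=15
  n=15, x=6

Final answer: 15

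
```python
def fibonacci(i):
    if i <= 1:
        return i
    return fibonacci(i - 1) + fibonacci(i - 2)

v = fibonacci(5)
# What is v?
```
Call trace (a repeated sub-call is expanded the first time; later identical calls just restate its return value):
fibonacci(i=5)
  fibonacci(i=4)
    fibonacci(i=3)
      fibonacci(i=2)
        fibonacci(i=1)
        -> return 1
        fibonacci(i=0)
        -> return 0
      -> return 1
      fibonacci(i=1)
      -> return 1
    -> return 2
    fibonacci(i=2) -> return 1  (same call as traced above)
  -> return 3
  fibonacci(i=3) -> return 2  (same call as traced above)
-> return 5

Final answer: 5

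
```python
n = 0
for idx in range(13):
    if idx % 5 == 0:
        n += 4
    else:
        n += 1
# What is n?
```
Trace:
  n=0
  n=4, idx=0
  n=5, idx=1
  n=6, idx=2
  n=7, idx=3
  n=8, idx=4
  n=12, idx=5
  n=13, idx=6
  n=14, idx=7
  n=15, idx=8
  n=16, idx=9
  n=20, idx=10
  n=21, idx=11
  n=22, idx=12

Final answer: 22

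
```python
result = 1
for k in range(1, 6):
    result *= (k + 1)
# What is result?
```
Trace:
  result=1
  result=2, k=1
  result=6, k=2
  result=24, k=3
  result=120, k=4
  result=720, k=5

Final answer: 720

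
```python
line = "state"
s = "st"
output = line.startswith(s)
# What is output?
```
Trace:
  line='state'
  line='state', s='st'
  line='state', s='st', output=True

Final answer: True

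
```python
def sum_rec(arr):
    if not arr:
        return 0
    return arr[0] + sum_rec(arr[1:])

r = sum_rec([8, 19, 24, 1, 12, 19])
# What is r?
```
Call trace:
sum_rec(arr=[8, 19, 24, 1, 12, 19])
  sum_rec(arr=[19, 24, 1, 12, 19])
    sum_rec(arr=[24, 1, 12, 19])
      sum_rec(arr=[1, 12, 19])
        sum_rec(arr=[12, 19])
          sum_rec(arr=[19])
            sum_rec(arr=[])
            -> return 0
          -> return 19
        -> return 31
      -> return 32
    -> return 56
  -> return 75
-> return 83

Final answer: 83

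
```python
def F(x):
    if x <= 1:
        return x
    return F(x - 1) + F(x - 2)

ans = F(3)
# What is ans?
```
Call trace:
F(x=3)
  F(x=2)
    F(x=1)
    -> return 1
    F(x=0)
    -> return 0
  -> return 1
  F(x=1)
  -> return 1
-> return 2

Final answer: 2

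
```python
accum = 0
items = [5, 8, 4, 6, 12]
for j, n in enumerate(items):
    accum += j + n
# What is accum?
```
Trace:
  accum=0
  accum=5, j=0, n=5
  accum=14, j=1, n=8
  accum=20, j=2, n=4
  accum=29, j=3, n=6
  accum=45, j=4, n=12

Final answer: 45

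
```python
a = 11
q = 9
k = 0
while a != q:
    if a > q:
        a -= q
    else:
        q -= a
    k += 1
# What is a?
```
Trace:
  a=11
  a=11, q=9
  a=11, q=9, k=0
  a=2, q=9, k=1
  a=2, q=7, k=2
  a=2, q=5, k=3
  a=2, q=3, k=4
  a=2, q=1, k=5
  a=1, q=1, k=6

Final answer: 1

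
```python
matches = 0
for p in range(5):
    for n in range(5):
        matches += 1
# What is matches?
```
Trace:
  matches=0
  matches=1, p=0, n=0
  matches=2, p=0, n=1
  matches=3, p=0, n=2
  matches=4, p=0, n=3
  matches=5, p=0, n=4
  matches=6, p=1, n=0
  matches=7, p=1, n=1
  matches=8, p=1, n=2
  matches=9, p=1, n=3
  matches=10, p=1, n=4
  matches=11, p=2, n=0
  matches=12, p=2, n=1
  matches=13, p=2, n=2
  matches=14, p=2, n=3
  matches=15, p=2, n=4
  matches=16, p=3, n=0
  matches=17, p=3, n=1
  matches=18, p=3, n=2
  matches=19, p=3, n=3
  matches=20, p=3, n=4
  matches=21, p=4, n=0
  matches=22, p=4, n=1
  matches=23, p=4, n=2
  matches=24, p=4, n=3
  matches=25, p=4, n=4

Final answer: 25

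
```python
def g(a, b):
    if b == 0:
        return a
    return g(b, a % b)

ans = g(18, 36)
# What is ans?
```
Call trace:
g(a=18, b=36)
  g(a=36, b=18)
    g(a=18, b=0)
    -> return 18
  -> return 18
-> return 18

Final answer: 18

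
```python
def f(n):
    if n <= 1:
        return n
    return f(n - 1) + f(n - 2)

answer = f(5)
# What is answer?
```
Call trace (a repeated sub-call is expanded the first time; later identical calls just restate its return value):
f(n=5)
  f(n=4)
    f(n=3)
      f(n=2)
        f(n=1)
        -> return 1
        f(n=0)
        -> return 0
      -> return 1
      f(n=1)
      -> return 1
    -> return 2
    f(n=2) -> return 1  (same call as traced above)
  -> return 3
  f(n=3) -> return 2  (same call as traced above)
-> return 5

Final answer: 5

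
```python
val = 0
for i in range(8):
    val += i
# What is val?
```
Trace:
  val=0
  val=0, i=0
  val=1, i=1
  val=3, i=2
  val=6, i=3
  val=10, i=4
  val=15, i=5
  val=21, i=6
  val=28, i=7

Final answer: 28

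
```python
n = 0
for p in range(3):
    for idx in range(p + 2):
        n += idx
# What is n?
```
Trace:
  n=0
  n=0, p=0, idx=0
  n=1, p=0, idx=1
  n=1, p=1, idx=0
  n=2, p=1, idx=1
  n=4, p=1, idx=2
  n=4, p=2, idx=0
  n=5, p=2, idx=1
  n=7, p=2, idx=2
  n=10, p=2, idx=3

Final answer: 10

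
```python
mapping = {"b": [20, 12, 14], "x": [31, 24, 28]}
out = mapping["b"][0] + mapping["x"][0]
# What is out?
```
Trace:
  mapping={'b': [20, 12, 14], 'x': [31, 24, 28]}
  mapping={'b': [20, 12, 14], 'x': [31, 24, 28]}, out=51

Final answer: 51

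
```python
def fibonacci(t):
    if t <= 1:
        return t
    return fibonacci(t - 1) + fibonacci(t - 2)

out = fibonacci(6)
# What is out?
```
Call trace (a repeated sub-call is expanded the first time; later identical calls just restate its return value):
fibonacci(t=6)
  fibonacci(t=5)
    fibonacci(t=4)
      fibonacci(t=3)
        fibonacci(t=2)
          fibonacci(t=1)
          -> return 1
          fibonacci(t=0)
          -> return 0
        -> return 1
        fibonacci(t=1)
        -> return 1
      -> return 2
      fibonacci(t=2) -> return 1  (same call as traced above)
    -> return 3
    fibonacci(t=3) -> return 2  (same call as traced above)
  -> return 5
  fibonacci(t=4) -> return 3  (same call as traced above)
-> return 8

Final answer: 8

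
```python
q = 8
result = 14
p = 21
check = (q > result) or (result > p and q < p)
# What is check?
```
Trace:
  q=8
  q=8, result=14
  q=8, result=14, p=21
  q=8, result=14, p=21, check=False

Final answer: False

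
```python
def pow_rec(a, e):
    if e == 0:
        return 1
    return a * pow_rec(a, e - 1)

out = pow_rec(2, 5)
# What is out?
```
Call trace:
pow_rec(a=2, e=5)
  pow_rec(a=2, e=4)
    pow_rec(a=2, e=3)
      pow_rec(a=2, e=2)
        pow_rec(a=2, e=1)
          pow_rec(a=2, e=0)
          -> return 1
        -> return 2
      -> return 4
    -> return 8
  -> return 16
-> return 32

Final answer: 32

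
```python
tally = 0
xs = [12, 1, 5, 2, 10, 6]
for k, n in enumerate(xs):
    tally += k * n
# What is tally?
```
Trace:
  tally=0
  tally=0, k=0, n=12
  tally=1, k=1, n=1
  tally=11, k=2, n=5
  tally=17, k=3, n=2
  tally=57, k=4, n=10
  tally=87, k=5, n=6

Final answer: 87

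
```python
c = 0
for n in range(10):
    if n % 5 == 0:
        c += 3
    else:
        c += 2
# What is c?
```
Trace:
  c=0
  c=3, n=0
  c=5, n=1
  c=7, n=2
  c=9, n=3
  c=11, n=4
  c=14, n=5
  c=16, n=6
  c=18, n=7
  c=20, n=8
  c=22, n=9

Final answer: 22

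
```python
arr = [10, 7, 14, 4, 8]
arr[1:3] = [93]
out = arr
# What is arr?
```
Trace:
  arr=[10, 7, 14, 4, 8]
  arr=[10, 93, 4, 8]
  arr=[10, 93, 4, 8], out=[10, 93, 4, 8]

Final answer: [10, 93, 4, 8]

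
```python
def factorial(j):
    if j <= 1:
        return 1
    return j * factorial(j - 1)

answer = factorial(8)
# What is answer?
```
Call trace:
factorial(j=8)
  factorial(j=7)
    factorial(j=6)
      factorial(j=5)
        factorial(j=4)
          factorial(j=3)
            factorial(j=2)
              factorial(j=1)
              -> return 1
            -> return 2
          -> return 6
        -> return 24
      -> return 120
    -> return 720
  -> return 5040
-> return 40320

Final answer: 40320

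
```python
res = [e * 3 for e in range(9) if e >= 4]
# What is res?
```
Trace:
  e=0
  e=1
  e=2
  e=3
  e=4
  e=5
  e=6
  e=7
  e=8
  res=[12, 15, 18, 21, 24]

Final answer: [12, 15, 18, 21, 24]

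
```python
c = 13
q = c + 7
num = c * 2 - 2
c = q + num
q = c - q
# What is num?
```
Trace:
  c=13
  c=13, q=20
  c=13, q=20, num=24
  c=44, q=20, num=24
  c=44, q=24, num=24

Final answer: 24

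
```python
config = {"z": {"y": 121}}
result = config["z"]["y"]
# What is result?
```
Trace:
  config={'z': {'y': 121}}
  config={'z': {'y': 121}}, result=121

Final answer: 121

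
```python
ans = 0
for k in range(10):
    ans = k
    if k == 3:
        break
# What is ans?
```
Trace:
  ans=0
  ans=0, k=0
  ans=1, k=1
  ans=2, k=2
  ans=3, k=3

Final answer: 3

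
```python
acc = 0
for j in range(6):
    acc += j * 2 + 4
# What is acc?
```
Trace:
  acc=0
  acc=4, j=0
  acc=10, j=1
  acc=18, j=2
  acc=28, j=3
  acc=40, j=4
  acc=54, j=5

Final answer: 54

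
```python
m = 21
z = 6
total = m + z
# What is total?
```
Trace:
  m=21
  m=21, z=6
  m=21, z=6, total=27

Final answer: 27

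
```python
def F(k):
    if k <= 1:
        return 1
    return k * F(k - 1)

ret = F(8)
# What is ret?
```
Call trace:
F(k=8)
  F(k=7)
    F(k=6)
      F(k=5)
        F(k=4)
          F(k=3)
            F(k=2)
              F(k=1)
              -> return 1
            -> return 2
          -> return 6
        -> return 24
      -> return 120
    -> return 720
  -> return 5040
-> return 40320

Final answer: 40320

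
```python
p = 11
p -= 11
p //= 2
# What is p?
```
Trace:
  p=11
  p=0
  p=0

Final answer: 0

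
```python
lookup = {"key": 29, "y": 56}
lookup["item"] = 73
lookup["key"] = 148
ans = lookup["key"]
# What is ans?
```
Trace:
  lookup={'key': 29, 'y': 56}
  lookup={'key': 29, 'y': 56, 'item': 73}
  lookup={'key': 148, 'y': 56, 'item': 73}
  lookup={'key': 148, 'y': 56, 'item': 73}, ans=148

Final answer: 148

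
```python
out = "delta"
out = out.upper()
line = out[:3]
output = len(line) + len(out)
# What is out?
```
Trace:
  out='delta'
  out='DELTA'
  out='DELTA', line='DEL'
  out='DELTA', line='DEL', output=8

Final answer: 'DELTA'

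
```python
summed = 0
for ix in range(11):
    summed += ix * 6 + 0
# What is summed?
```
Trace:
  summed=0
  summed=0, ix=0
  summed=6, ix=1
  summed=18, ix=2
  summed=36, ix=3
  summed=60, ix=4
  summed=90, ix=5
  summed=126, ix=6
  summed=168, ix=7
  summed=216, ix=8
  summed=270, ix=9
  summed=330, ix=10

Final answer: 330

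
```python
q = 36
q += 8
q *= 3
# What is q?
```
Trace:
  q=36
  q=44
  q=132

Final answer: 132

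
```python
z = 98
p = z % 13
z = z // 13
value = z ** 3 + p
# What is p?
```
Trace:
  z=98
  z=98, p=7
  z=7, p=7
  z=7, p=7, value=350

Final answer: 7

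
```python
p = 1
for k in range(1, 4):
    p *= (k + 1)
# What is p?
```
Trace:
  p=1
  p=2, k=1
  p=6, k=2
  p=24, k=3

Final answer: 24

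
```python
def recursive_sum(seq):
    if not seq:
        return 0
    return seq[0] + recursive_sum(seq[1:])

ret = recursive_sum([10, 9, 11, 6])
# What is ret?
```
Call trace:
recursive_sum(seq=[10, 9, 11, 6])
  recursive_sum(seq=[9, 11, 6])
    recursive_sum(seq=[11, 6])
      recursive_sum(seq=[6])
        recursive_sum(seq=[])
        -> return 0
      -> return 6
    -> return 17
  -> return 26
-> return 36

Final answer: 36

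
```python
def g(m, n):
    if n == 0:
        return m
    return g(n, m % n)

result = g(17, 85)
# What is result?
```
Call trace:
g(m=17, n=85)
  g(m=85, n=17)
    g(m=17, n=0)
    -> return 17
  -> return 17
-> return 17

Final answer: 17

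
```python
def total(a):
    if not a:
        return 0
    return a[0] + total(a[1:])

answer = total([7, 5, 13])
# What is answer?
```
Call trace:
total(a=[7, 5, 13])
  total(a=[5, 13])
    total(a=[13])
      total(a=[])
      -> return 0
    -> return 13
  -> return 18
-> return 25

Final answer: 25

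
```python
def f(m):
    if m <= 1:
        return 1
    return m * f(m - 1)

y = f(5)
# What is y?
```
Call trace:
f(m=5)
  f(m=4)
    f(m=3)
      f(m=2)
        f(m=1)
        -> return 1
      -> return 2
    -> return 6
  -> return 24
-> return 120

Final answer: 120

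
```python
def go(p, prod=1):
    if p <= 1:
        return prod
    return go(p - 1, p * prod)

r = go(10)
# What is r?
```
Call trace:
go(p=10, prod=1)
  go(p=9, prod=10)
    go(p=8, prod=90)
      go(p=7, prod=720)
        go(p=6, prod=5040)
          go(p=5, prod=30240)
            go(p=4, prod=151200)
              go(p=3, prod=604800)
                go(p=2, prod=1814400)
                  go(p=1, prod=3628800)
                  -> return 3628800
                -> return 3628800
              -> return 3628800
            -> return 3628800
          -> return 3628800
        -> return 3628800
      -> return 3628800
    -> return 3628800
  -> return 3628800
-> return 3628800

Final answer: 3628800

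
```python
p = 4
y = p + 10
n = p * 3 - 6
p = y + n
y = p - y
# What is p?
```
Trace:
  p=4
  p=4, y=14
  p=4, y=14, n=6
  p=20, y=14, n=6
  p=20, y=6, n=6

Final answer: 20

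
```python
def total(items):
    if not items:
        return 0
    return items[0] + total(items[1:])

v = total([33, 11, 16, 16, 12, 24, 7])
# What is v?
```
Call trace:
total(items=[33, 11, 16, 16, 12, 24, 7])
  total(items=[11, 16, 16, 12, 24, 7])
    total(items=[16, 16, 12, 24, 7])
      total(items=[16, 12, 24, 7])
        total(items=[12, 24, 7])
          total(items=[24, 7])
            total(items=[7])
              total(items=[])
              -> return 0
            -> return 7
          -> return 31
        -> return 43
      -> return 59
    -> return 75
  -> return 86
-> return 119

Final answer: 119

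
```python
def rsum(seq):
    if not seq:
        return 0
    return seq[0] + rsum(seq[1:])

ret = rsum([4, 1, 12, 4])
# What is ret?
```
Call trace:
rsum(seq=[4, 1, 12, 4])
  rsum(seq=[1, 12, 4])
    rsum(seq=[12, 4])
      rsum(seq=[4])
        rsum(seq=[])
        -> return 0
      -> return 4
    -> return 16
  -> return 17
-> return 21

Final answer: 21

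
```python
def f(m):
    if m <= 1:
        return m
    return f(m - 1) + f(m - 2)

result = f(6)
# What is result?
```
Call trace (a repeated sub-call is expanded the first time; later identical calls just restate its return value):
f(m=6)
  f(m=5)
    f(m=4)
      f(m=3)
        f(m=2)
          f(m=1)
          -> return 1
          f(m=0)
          -> return 0
        -> return 1
        f(m=1)
        -> return 1
      -> return 2
      f(m=2) -> return 1  (same call as traced above)
    -> return 3
    f(m=3) -> return 2  (same call as traced above)
  -> return 5
  f(m=4) -> return 3  (same call as traced above)
-> return 8

Final answer: 8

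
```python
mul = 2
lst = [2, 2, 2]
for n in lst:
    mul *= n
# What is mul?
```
Trace:
  mul=2
  mul=4, n=2
  mul=8, n=2
  mul=16, n=2

Final answer: 16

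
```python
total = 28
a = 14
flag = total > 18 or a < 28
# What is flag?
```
Trace:
  total=28
  total=28, a=14
  total=28, a=14, flag=True

Final answer: True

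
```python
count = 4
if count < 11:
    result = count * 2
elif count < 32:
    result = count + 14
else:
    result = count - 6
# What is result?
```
Trace:
  count=4
  count=4, result=8

Final answer: 8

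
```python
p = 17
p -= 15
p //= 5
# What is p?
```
Trace:
  p=17
  p=2
  p=0

Final answer: 0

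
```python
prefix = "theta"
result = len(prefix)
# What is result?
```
Trace:
  prefix='theta'
  prefix='theta', result=5

Final answer: 5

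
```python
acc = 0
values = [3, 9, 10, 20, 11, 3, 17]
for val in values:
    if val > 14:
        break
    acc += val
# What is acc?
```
Trace:
  acc=0
  acc=3, val=3
  acc=12, val=9
  acc=22, val=10
  acc=22, val=20

Final answer: 22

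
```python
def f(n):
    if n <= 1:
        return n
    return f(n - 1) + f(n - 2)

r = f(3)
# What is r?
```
Call trace:
f(n=3)
  f(n=2)
    f(n=1)
    -> return 1
    f(n=0)
    -> return 0
  -> return 1
  f(n=1)
  -> return 1
-> return 2

Final answer: 2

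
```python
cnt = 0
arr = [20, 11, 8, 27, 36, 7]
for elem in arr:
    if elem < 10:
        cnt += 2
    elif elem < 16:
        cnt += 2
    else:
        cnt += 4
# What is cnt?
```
Trace:
  cnt=0
  cnt=4, elem=20
  cnt=6, elem=11
  cnt=8, elem=8
  cnt=12, elem=27
  cnt=16, elem=36
  cnt=18, elem=7

Final answer: 18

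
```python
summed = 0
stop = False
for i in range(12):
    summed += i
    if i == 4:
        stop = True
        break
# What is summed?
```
Trace:
  summed=0
  summed=0, stop=False
  summed=0, stop=False, i=0
  summed=1, stop=False, i=1
  summed=3, stop=False, i=2
  summed=6, stop=False, i=3
  summed=10, stop=True, i=4

Final answer: 10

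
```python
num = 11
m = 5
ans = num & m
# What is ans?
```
Trace:
  num=11
  num=11, m=5
  num=11, m=5, ans=1

Final answer: 1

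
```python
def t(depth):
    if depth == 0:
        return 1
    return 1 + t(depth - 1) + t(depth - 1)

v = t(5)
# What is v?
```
Call trace (a repeated sub-call is expanded the first time; later identical calls just restate its return value):
t(depth=5)
  t(depth=4)
    t(depth=3)
      t(depth=2)
        t(depth=1)
          t(depth=0)
          -> return 1
          t(depth=0)
          -> return 1
        -> return 3
        t(depth=1) -> return 3  (same call as traced above)
      -> return 7
      t(depth=2) -> return 7  (same call as traced above)
    -> return 15
    t(depth=3) -> return 15  (same call as traced above)
  -> return 31
  t(depth=4) -> return 31  (same call as traced above)
-> return 63

Final answer: 63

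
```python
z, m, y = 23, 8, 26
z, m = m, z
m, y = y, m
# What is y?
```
Trace:
  z=23, m=8, y=26
  z=8, m=23, y=26
  z=8, m=26, y=23

Final answer: 23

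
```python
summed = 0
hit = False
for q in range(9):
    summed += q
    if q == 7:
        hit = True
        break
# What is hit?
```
Trace:
  summed=0
  summed=0, hit=False
  summed=0, hit=False, q=0
  summed=1, hit=False, q=1
  summed=3, hit=False, q=2
  summed=6, hit=False, q=3
  summed=10, hit=False, q=4
  summed=15, hit=False, q=5
  summed=21, hit=False, q=6
  summed=28, hit=True, q=7

Final answer: True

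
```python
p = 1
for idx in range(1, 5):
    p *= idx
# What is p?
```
Trace:
  p=1
  p=1, idx=1
  p=2, idx=2
  p=6, idx=3
  p=24, idx=4

Final answer: 24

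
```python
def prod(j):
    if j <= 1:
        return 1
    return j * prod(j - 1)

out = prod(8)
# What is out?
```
Call trace:
prod(j=8)
  prod(j=7)
    prod(j=6)
      prod(j=5)
        prod(j=4)
          prod(j=3)
            prod(j=2)
              prod(j=1)
              -> return 1
            -> return 2
          -> return 6
        -> return 24
      -> return 120
    -> return 720
  -> return 5040
-> return 40320

Final answer: 40320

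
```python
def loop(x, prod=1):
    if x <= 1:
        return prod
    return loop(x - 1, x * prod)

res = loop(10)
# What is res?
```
Call trace:
loop(x=10, prod=1)
  loop(x=9, prod=10)
    loop(x=8, prod=90)
      loop(x=7, prod=720)
        loop(x=6, prod=5040)
          loop(x=5, prod=30240)
            loop(x=4, prod=151200)
              loop(x=3, prod=604800)
                loop(x=2, prod=1814400)
                  loop(x=1, prod=3628800)
                  -> return 3628800
                -> return 3628800
              -> return 3628800
            -> return 3628800
          -> return 3628800
        -> return 3628800
      -> return 3628800
    -> return 3628800
  -> return 3628800
-> return 3628800

Final answer: 3628800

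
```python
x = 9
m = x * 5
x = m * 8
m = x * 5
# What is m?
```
Trace:
  x=9
  x=9, m=45
  x=360, m=45
  x=360, m=1800

Final answer: 1800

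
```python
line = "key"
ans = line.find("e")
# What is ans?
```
Trace:
  line='key'
  line='key', ans=1

Final answer: 1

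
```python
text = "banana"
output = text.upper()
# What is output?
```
Trace:
  text='banana'
  text='banana', output='BANANA'

Final answer: 'BANANA'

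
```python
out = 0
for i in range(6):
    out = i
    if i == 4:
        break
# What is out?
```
Trace:
  out=0
  out=0, i=0
  out=1, i=1
  out=2, i=2
  out=3, i=3
  out=4, i=4

Final answer: 4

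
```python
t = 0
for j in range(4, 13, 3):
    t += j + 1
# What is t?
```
Trace:
  t=0
  t=5, j=4
  t=13, j=7
  t=24, j=10

Final answer: 24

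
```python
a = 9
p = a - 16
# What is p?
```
Trace:
  a=9
  a=9, p=-7

Final answer: -7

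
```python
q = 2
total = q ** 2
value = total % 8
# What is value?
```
Trace:
  q=2
  q=2, total=4
  q=2, total=4, value=4

Final answer: 4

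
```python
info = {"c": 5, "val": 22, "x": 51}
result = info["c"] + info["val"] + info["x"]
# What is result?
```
Trace:
  info={'c': 5, 'val': 22, 'x': 51}
  info={'c': 5, 'val': 22, 'x': 51}, result=78

Final answer: 78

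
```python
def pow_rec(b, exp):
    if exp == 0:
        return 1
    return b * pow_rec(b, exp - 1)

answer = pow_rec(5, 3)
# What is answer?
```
Call trace:
pow_rec(b=5, exp=3)
  pow_rec(b=5, exp=2)
    pow_rec(b=5, exp=1)
      pow_rec(b=5, exp=0)
      -> return 1
    -> return 5
  -> return 25
-> return 125

Final answer: 125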